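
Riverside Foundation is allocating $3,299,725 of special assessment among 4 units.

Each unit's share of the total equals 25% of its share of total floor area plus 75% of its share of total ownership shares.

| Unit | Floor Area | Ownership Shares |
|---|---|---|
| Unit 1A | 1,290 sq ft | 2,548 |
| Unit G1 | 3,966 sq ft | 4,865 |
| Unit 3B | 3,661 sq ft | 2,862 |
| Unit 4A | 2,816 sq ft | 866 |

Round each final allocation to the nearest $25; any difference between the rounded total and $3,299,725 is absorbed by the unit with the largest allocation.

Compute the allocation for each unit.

Unit 1A: $656,700 | Unit G1: $1,359,525 | Unit 3B: $893,150 | Unit 4A: $390,350

Totals — floor area 11,733, ownership shares 11,141.
Composite weights (25% floor area + 75% ownership shares): Unit 1A 0.1990; Unit G1 0.4120; Unit 3B 0.2707; Unit 4A 0.1183.
Pro-rata amounts: Unit 1A 656,695.31; Unit G1 1,359,525.47; Unit 3B 893,147.14; Unit 4A 390,357.08.
At nearest $25: Unit 1A $656,700; Unit G1 $1,359,525; Unit 3B $893,150; Unit 4A $390,350. Sum = $3,299,725.
Rounded total matches; no reconciliation needed.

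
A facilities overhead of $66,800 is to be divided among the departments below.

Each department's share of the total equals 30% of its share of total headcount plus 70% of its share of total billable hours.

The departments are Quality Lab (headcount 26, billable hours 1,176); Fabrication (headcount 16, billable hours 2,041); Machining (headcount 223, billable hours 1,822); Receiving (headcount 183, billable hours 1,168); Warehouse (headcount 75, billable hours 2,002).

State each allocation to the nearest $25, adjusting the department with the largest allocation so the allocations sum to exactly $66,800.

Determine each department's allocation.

Headcount total 523; billable hours total 8,209.
Blended shares (30% headcount + 70% billable hours): Quality Lab 0.1152; Fabrication 0.1832; Machining 0.2833; Receiving 0.2046; Warehouse 0.2137.
Unrounded shares: Quality Lab 7,694.97; Fabrication 12,239.00; Machining 18,923.23; Receiving 13,665.23; Warehouse 14,277.57.
Rounded to nearest $25: Quality Lab $7,700; Fabrication $12,250; Machining $18,925; Receiving $13,675; Warehouse $14,275. Sum = $66,825.
Difference $66,800 − $66,825 = −$25 applied to largest allocation (Machining): Machining becomes $18,900.

Quality Lab: $7,700 | Fabrication: $12,250 | Machining: $18,900 | Receiving: $13,675 | Warehouse: $14,275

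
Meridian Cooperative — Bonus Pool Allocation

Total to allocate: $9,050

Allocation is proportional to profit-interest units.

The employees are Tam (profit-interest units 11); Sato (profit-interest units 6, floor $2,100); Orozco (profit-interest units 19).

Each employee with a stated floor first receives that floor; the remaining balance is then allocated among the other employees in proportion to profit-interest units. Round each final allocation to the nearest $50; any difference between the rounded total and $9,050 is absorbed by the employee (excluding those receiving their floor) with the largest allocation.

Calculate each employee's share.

Tam: $2,550 | Sato: $2,100 | Orozco: $4,400

Fund the minimums — Sato $2,100. Remaining pool $6,950.
Remaining pool split over remaining profit-interest units 30: Tam 2,548.33 → $2,550; Orozco 4,401.67 → $4,400.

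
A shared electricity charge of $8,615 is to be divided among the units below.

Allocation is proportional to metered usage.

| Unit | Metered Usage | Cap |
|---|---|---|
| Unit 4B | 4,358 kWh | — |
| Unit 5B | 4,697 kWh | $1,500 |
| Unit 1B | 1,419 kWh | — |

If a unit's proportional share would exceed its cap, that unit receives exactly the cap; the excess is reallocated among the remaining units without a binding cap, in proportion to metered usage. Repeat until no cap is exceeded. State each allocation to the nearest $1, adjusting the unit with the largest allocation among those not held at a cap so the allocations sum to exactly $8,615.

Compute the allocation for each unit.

Unit 4B: $5,367; Unit 5B: $1,500; Unit 1B: $1,748

Sum of metered usage: 10,474.
Proportional shares (ignoring caps): Unit 4B 3,584.51; Unit 5B 3,863.34; Unit 1B 1,167.15.
Cap binds for Unit 5B ($1,500); residual $7,115 reallocated over remaining metered usage 5,777.
Remaining shares: Unit 4B 5,367.35 → $5,367; Unit 1B 1,747.65 → $1,748.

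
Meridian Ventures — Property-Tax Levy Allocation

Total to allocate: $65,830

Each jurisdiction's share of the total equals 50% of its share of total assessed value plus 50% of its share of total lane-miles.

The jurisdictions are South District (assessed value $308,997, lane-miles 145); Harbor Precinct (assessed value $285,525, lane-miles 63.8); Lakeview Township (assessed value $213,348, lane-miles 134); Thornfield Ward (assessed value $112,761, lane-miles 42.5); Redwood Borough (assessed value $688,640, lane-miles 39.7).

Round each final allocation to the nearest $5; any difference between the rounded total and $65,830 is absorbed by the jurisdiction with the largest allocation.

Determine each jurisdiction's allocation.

Totals — assessed value 1,609,271, lane-miles 425.
Combined weights (50% assessed value + 50% lane-miles): South District 0.2666; Harbor Precinct 0.1638; Lakeview Township 0.2239; Thornfield Ward 0.0850; Redwood Borough 0.2607.
Proportional shares: South District 17,549.85; Harbor Precinct 10,781.07; Lakeview Township 14,741.59; Thornfield Ward 5,597.84; Redwood Borough 17,159.65.
After rounding ($5): South District $17,550; Harbor Precinct $10,780; Lakeview Township $14,740; Thornfield Ward $5,600; Redwood Borough $17,160. Sum = $65,830.
Rounded total matches; no reconciliation needed.

South District: $17,550 · Harbor Precinct: $10,780 · Lakeview Township: $14,740 · Thornfield Ward: $5,600 · Redwood Borough: $17,160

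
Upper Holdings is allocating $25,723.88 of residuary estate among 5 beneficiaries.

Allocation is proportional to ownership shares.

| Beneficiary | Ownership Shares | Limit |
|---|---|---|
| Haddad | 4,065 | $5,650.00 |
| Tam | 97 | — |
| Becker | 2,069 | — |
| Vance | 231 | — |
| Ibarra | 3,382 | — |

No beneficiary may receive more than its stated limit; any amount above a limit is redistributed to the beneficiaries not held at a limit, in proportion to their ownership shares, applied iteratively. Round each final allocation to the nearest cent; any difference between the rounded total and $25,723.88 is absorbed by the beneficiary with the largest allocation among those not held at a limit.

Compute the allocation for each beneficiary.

Total ownership shares = 9,844.
Proportional shares (ignoring caps): Haddad 10,622.4677; Tam 253.4759; Becker 5,406.6139; Vance 603.6384; Ibarra 8,837.6841.
Cap binds for Haddad ($5,650.00); balance $20,073.88 reallocated over remaining ownership shares 5,779.
Redistributed shares: Tam 336.9383 → $336.94; Becker 7,186.8589 → $7,186.86; Vance 802.3994 → $802.40; Ibarra 11,747.6834 → $11,747.68.

Haddad: $5,650.00 | Tam: $336.94 | Becker: $7,186.86 | Vance: $802.40 | Ibarra: $11,747.68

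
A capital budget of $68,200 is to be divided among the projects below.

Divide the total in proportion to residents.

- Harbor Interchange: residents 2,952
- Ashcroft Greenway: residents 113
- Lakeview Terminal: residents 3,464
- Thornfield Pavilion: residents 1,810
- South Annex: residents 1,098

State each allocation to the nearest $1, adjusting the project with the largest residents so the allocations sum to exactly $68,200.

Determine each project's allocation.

Harbor Interchange: $21,334 | Ashcroft Greenway: $817 | Lakeview Terminal: $25,033 | Thornfield Pavilion: $13,081 | South Annex: $7,935

Residents total: 9,437.
Unrounded shares: Harbor Interchange 2,952/9,437 × $68,200 = 21,333.73; Ashcroft Greenway 113/9,437 × $68,200 = 816.64; Lakeview Terminal 3,464/9,437 × $68,200 = 25,033.89; Thornfield Pavilion 1,810/9,437 × $68,200 = 13,080.64; South Annex 1,098/9,437 × $68,200 = 7,935.11.
After rounding ($1): Harbor Interchange $21,334; Ashcroft Greenway $817; Lakeview Terminal $25,034; Thornfield Pavilion $13,081; South Annex $7,935. Sum = $68,201.
Difference $68,200 − $68,201 = −$1 applied to largest residents (Lakeview Terminal): Lakeview Terminal becomes $25,033.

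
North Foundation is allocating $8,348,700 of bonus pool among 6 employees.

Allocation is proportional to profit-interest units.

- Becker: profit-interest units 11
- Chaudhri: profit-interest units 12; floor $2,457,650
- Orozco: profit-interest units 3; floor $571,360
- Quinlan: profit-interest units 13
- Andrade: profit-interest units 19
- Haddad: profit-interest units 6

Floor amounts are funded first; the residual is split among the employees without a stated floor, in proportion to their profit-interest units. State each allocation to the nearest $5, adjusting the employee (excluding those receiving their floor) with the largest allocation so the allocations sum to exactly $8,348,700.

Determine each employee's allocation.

Becker: $1,194,215 · Chaudhri: $2,457,650 · Orozco: $571,360 · Quinlan: $1,411,345 · Andrade: $2,062,740 · Haddad: $651,390

Minimums first: Chaudhri $2,457,650; Orozco $571,360. Remaining pool $5,319,690.
Remaining pool split over remaining profit-interest units 49: Becker 1,194,216.12 → $1,194,215; Quinlan 1,411,346.33 → $1,411,345; Andrade 2,062,736.94 → $2,062,735; Haddad 651,390.61 → $651,390.
Rounding difference +$5 applied to Andrade → $2,062,740.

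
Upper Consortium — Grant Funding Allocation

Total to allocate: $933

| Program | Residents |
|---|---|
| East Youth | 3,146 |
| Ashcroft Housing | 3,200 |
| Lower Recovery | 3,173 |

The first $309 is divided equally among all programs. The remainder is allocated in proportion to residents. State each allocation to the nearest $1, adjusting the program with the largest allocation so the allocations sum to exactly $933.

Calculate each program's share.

First tranche $309 split equally: $103 each.
Remainder $624 by residents (total 9,519): East Youth 206.23 → $206; Ashcroft Housing 209.77 → $210; Lower Recovery 208.00 → $208.
Totals: East Youth $103 + $206 = $309; Ashcroft Housing $103 + $210 = $313; Lower Recovery $103 + $208 = $311.

East Youth: $309 · Ashcroft Housing: $313 · Lower Recovery: $311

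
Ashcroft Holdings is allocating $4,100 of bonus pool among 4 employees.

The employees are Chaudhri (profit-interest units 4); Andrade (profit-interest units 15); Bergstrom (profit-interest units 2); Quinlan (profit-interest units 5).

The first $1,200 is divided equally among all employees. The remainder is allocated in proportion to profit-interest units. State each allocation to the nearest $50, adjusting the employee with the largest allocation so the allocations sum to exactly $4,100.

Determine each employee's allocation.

$1,200 shared equally gives $300 per employee.
Remainder $2,900 by profit-interest units (total 26): Chaudhri 446.15 → $450; Andrade 1,673.08 → $1,650; Bergstrom 223.08 → $200; Quinlan 557.69 → $550.
Rounding difference +$50 on remainder applied to Andrade.
Totals: Chaudhri $300 + $450 = $750; Andrade $300 + $1,700 = $2,000; Bergstrom $300 + $200 = $500; Quinlan $300 + $550 = $850.

Chaudhri: $750; Andrade: $2,000; Bergstrom: $500; Quinlan: $850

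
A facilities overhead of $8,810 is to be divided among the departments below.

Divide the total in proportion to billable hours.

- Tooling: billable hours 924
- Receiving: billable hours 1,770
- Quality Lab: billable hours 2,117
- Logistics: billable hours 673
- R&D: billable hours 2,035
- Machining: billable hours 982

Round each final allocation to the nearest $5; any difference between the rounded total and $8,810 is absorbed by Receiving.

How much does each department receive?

Tooling: $960 · Receiving: $1,830 · Quality Lab: $2,195 · Logistics: $695 · R&D: $2,110 · Machining: $1,020

Combined billable hours = 8,501.
Pro-rata amounts: Tooling 924/8,501 × $8,810 = 957.59; Receiving 1,770/8,501 × $8,810 = 1,834.34; Quality Lab 2,117/8,501 × $8,810 = 2,193.95; Logistics 673/8,501 × $8,810 = 697.46; R&D 2,035/8,501 × $8,810 = 2,108.97; Machining 982/8,501 × $8,810 = 1,017.69.
After rounding ($5): Tooling $960; Receiving $1,835; Quality Lab $2,195; Logistics $695; R&D $2,110; Machining $1,020. Sum = $8,815.
Difference $8,810 − $8,815 = −$5 applied to Receiving: Receiving becomes $1,830.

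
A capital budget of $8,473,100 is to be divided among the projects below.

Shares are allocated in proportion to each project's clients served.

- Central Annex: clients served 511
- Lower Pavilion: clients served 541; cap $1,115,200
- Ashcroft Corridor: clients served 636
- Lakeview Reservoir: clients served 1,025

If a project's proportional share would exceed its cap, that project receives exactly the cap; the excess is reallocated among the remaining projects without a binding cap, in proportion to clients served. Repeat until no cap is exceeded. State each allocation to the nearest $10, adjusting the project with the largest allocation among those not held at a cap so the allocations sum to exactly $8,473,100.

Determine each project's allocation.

Sum of clients served: 2,713.
Unconstrained shares: Central Annex 1,595,928.53; Lower Pavilion 1,689,622.96; Ashcroft Corridor 1,986,322.01; Lakeview Reservoir 3,201,226.50.
Held at cap: Lower Pavilion ($1,115,200); balance $7,357,900 reallocated over remaining clients served 2,172.
Shares after redistribution: Central Annex 1,731,071.32 → $1,731,070; Ashcroft Corridor 2,154,523.20 → $2,154,520; Lakeview Reservoir 3,472,305.48 → $3,472,310.

Central Annex: $1,731,070 | Lower Pavilion: $1,115,200 | Ashcroft Corridor: $2,154,520 | Lakeview Reservoir: $3,472,310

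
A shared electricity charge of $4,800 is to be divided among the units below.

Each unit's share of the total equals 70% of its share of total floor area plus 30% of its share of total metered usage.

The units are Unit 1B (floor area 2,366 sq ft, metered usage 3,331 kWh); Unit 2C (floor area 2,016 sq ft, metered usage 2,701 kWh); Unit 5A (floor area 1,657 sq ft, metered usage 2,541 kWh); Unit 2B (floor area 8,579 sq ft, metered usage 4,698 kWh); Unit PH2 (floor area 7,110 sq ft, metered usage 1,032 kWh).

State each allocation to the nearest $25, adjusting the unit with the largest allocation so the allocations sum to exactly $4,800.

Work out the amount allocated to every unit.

Totals — floor area 21,728, metered usage 14,303.
Composite weights (70% floor area + 30% metered usage): Unit 1B 0.1461; Unit 2C 0.1216; Unit 5A 0.1067; Unit 2B 0.3749; Unit PH2 0.2507.
Unrounded shares: Unit 1B 701.24; Unit 2C 583.68; Unit 5A 512.06; Unit 2B 1,799.64; Unit PH2 1,203.38.
Rounded to nearest $25: Unit 1B $700; Unit 2C $575; Unit 5A $500; Unit 2B $1,800; Unit PH2 $1,200. Sum = $4,775.
Difference $4,800 − $4,775 = +$25 applied to largest allocation (Unit 2B): Unit 2B becomes $1,825.

Unit 1B: $700 | Unit 2C: $575 | Unit 5A: $500 | Unit 2B: $1,825 | Unit PH2: $1,200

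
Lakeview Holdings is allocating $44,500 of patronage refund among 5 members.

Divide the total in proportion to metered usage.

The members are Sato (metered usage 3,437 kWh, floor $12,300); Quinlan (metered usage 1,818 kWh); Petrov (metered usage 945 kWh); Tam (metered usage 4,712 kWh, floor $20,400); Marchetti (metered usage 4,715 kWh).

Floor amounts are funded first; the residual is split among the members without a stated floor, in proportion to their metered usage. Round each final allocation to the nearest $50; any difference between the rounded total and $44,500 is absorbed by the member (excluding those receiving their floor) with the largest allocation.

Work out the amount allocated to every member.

Minimums first: Sato $12,300; Tam $20,400. Remaining pool $11,800.
Remaining pool split over remaining metered usage 7,478: Quinlan 2,868.73 → $2,850; Petrov 1,491.17 → $1,500; Marchetti 7,440.09 → $7,450.

Sato: $12,300 · Quinlan: $2,850 · Petrov: $1,500 · Tam: $20,400 · Marchetti: $7,450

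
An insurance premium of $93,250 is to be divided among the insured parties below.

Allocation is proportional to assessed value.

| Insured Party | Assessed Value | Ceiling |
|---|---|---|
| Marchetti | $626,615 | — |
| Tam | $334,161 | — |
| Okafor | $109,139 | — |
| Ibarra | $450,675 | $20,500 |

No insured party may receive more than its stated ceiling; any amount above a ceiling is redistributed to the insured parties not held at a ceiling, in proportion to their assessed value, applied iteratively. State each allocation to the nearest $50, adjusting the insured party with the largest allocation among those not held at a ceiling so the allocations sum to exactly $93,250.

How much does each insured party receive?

Marchetti: $42,650 · Tam: $22,700 · Okafor: $7,400 · Ibarra: $20,500

Sum of assessed value: 1,520,590.
Unconstrained shares: Marchetti 38,427.09; Tam 20,492.38; Okafor 6,692.94; Ibarra 27,637.59.
Held at cap: Ibarra ($20,500); residual $72,750 reallocated over remaining assessed value 1,069,915.
Remaining shares: Marchetti 42,607.35 → $42,600; Tam 22,721.63 → $22,700; Okafor 7,421.02 → $7,400.
Rounding difference +$50 applied to Marchetti → $42,650.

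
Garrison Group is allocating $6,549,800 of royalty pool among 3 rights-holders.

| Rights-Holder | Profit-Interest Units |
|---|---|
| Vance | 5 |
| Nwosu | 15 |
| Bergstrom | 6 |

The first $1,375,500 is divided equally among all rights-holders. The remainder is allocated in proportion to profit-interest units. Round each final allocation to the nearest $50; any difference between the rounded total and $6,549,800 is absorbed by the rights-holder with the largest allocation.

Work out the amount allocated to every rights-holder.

Vance: $1,453,550; Nwosu: $3,443,700; Bergstrom: $1,652,550

Equal tier: $1,375,500 ÷ 3 = $458,500 apiece.
Remainder $5,174,300 by profit-interest units (total 26): Vance 995,057.69 → $995,050; Nwosu 2,985,173.08 → $2,985,150; Bergstrom 1,194,069.23 → $1,194,050.
Rounding difference +$50 on remainder applied to Nwosu.
Totals: Vance $458,500 + $995,050 = $1,453,550; Nwosu $458,500 + $2,985,200 = $3,443,700; Bergstrom $458,500 + $1,194,050 = $1,652,550.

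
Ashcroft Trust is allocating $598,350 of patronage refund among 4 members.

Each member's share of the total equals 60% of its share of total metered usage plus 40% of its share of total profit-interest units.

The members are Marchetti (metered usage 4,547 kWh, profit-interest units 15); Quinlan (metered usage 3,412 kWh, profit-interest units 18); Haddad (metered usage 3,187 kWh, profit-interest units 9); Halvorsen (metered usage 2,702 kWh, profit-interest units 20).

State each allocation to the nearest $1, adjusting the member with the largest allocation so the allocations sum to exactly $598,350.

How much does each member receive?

Marchetti: $175,786; Quinlan: $157,942; Haddad: $117,366; Halvorsen: $147,256

Totals — metered usage 13,848, profit-interest units 62.
Combined weights (60% metered usage + 40% profit-interest units): Marchetti 0.2938; Quinlan 0.2640; Haddad 0.1961; Halvorsen 0.2461.
Pro-rata amounts: Marchetti 175,786.01; Quinlan 157,942.05; Haddad 117,366.02; Halvorsen 147,255.92.
Rounded to nearest $1: Marchetti $175,786; Quinlan $157,942; Haddad $117,366; Halvorsen $147,256. Sum = $598,350.
No rounding difference to absorb.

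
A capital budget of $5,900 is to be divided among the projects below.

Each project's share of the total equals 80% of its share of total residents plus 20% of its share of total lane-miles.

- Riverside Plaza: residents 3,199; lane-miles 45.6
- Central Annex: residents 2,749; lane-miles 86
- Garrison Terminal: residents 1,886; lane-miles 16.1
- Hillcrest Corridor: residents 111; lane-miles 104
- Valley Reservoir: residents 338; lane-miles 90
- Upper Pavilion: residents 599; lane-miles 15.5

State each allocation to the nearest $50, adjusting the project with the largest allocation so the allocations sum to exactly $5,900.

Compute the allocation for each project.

Riverside Plaza: $1,850; Central Annex: $1,750; Garrison Terminal: $1,050; Hillcrest Corridor: $400; Valley Reservoir: $500; Upper Pavilion: $350

Totals — residents 8,882, lane-miles 357.2.
Composite weights (80% residents + 20% lane-miles): Riverside Plaza 0.3137; Central Annex 0.2958; Garrison Terminal 0.1789; Hillcrest Corridor 0.0682; Valley Reservoir 0.0808; Upper Pavilion 0.0626.
Unrounded shares: Riverside Plaza 1,850.62; Central Annex 1,744.95; Garrison Terminal 1,055.43; Hillcrest Corridor 402.55; Valley Reservoir 476.93; Upper Pavilion 369.52.
Rounded to nearest $50: Riverside Plaza $1,850; Central Annex $1,750; Garrison Terminal $1,050; Hillcrest Corridor $400; Valley Reservoir $500; Upper Pavilion $350. Sum = $5,900.
No rounding difference to absorb.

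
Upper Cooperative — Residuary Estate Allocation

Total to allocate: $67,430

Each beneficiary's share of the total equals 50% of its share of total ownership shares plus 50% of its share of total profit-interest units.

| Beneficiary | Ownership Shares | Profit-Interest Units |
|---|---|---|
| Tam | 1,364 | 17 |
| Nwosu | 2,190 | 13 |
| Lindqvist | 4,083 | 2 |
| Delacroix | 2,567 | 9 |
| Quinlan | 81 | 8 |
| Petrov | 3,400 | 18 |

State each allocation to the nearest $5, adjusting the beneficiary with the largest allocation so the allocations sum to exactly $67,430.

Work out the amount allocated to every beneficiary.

Tam: $11,915; Nwosu: $11,935; Lindqvist: $11,065; Delacroix: $10,855; Quinlan: $4,225; Petrov: $17,435

Totals — ownership shares 13,685, profit-interest units 67.
Composite weights (50% ownership shares + 50% profit-interest units): Tam 0.1767; Nwosu 0.1770; Lindqvist 0.1641; Delacroix 0.1610; Quinlan 0.0627; Petrov 0.2586.
Pro-rata amounts: Tam 11,914.97; Nwosu 11,937.10; Lindqvist 11,065.49; Delacroix 10,853.06; Quinlan 4,225.23; Petrov 17,434.16.
At nearest $5: Tam $11,915; Nwosu $11,935; Lindqvist $11,065; Delacroix $10,855; Quinlan $4,225; Petrov $17,435. Sum = $67,430.
Rounded total matches; no reconciliation needed.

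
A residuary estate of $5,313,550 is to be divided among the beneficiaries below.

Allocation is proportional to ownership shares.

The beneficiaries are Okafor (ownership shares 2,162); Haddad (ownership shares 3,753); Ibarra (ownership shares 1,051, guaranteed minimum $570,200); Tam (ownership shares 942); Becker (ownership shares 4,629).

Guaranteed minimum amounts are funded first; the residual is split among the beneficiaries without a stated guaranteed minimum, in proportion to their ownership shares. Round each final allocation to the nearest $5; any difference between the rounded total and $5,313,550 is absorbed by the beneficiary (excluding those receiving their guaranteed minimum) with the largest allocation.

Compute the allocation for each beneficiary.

Guaranteed amounts: Ibarra $570,200. Remaining pool $4,743,350.
Remaining pool split over remaining ownership shares 11,486: Okafor 892,836.73 → $892,835; Haddad 1,549,868.76 → $1,549,870; Tam 389,015.82 → $389,015; Becker 1,911,628.69 → $1,911,630.

Okafor: $892,835; Haddad: $1,549,870; Ibarra: $570,200; Tam: $389,015; Becker: $1,911,630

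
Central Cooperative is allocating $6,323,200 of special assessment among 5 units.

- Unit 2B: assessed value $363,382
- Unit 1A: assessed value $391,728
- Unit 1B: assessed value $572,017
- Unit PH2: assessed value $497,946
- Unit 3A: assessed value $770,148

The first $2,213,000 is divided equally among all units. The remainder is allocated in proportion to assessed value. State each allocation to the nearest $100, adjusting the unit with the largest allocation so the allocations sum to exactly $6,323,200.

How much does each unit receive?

Unit 2B: $1,018,100; Unit 1A: $1,063,000; Unit 1B: $1,348,500; Unit PH2: $1,231,200; Unit 3A: $1,662,400

Equal tier: $2,213,000 ÷ 5 = $442,600 apiece.
Remainder $4,110,200 by assessed value (total 2,595,221): Unit 2B 575,508.87 → $575,500; Unit 1A 620,402.05 → $620,400; Unit 1B 905,936.05 → $905,900; Unit PH2 788,625.57 → $788,600; Unit 3A 1,219,727.46 → $1,219,700.
Rounding difference +$100 on remainder applied to Unit 3A.
Totals: Unit 2B $442,600 + $575,500 = $1,018,100; Unit 1A $442,600 + $620,400 = $1,063,000; Unit 1B $442,600 + $905,900 = $1,348,500; Unit PH2 $442,600 + $788,600 = $1,231,200; Unit 3A $442,600 + $1,219,800 = $1,662,400.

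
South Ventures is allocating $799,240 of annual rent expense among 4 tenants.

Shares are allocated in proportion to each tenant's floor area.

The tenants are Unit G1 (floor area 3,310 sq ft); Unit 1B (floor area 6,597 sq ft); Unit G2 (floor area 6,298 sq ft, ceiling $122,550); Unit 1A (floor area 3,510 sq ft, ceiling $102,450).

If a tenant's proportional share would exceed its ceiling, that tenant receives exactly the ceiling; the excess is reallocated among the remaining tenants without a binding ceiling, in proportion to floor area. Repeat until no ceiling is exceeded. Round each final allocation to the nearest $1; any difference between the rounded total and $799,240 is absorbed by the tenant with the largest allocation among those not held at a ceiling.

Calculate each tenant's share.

Combined floor area = 19,715.
Proportional shares (ignoring caps): Unit G1 134,186.38; Unit 1B 267,440.34; Unit G2 255,318.97; Unit 1A 142,294.31.
Held at cap: Unit G2 ($122,550), Unit 1A ($102,450); remaining pool $574,240 reallocated over remaining floor area 9,907.
Shares after redistribution: Unit G1 191,857.72 → $191,858; Unit 1B 382,382.28 → $382,382.

Unit G1: $191,858 · Unit 1B: $382,382 · Unit G2: $122,550 · Unit 1A: $102,450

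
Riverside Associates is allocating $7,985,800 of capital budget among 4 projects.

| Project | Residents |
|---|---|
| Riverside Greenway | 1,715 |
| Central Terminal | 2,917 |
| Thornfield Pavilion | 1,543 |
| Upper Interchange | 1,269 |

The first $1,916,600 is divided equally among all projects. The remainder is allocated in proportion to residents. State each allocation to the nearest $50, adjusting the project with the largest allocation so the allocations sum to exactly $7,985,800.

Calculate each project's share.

Equal tier: $1,916,600 ÷ 4 = $479,150 apiece.
Remainder $6,069,200 by residents (total 7,444): Riverside Greenway 1,398,264.11 → $1,398,250; Central Terminal 2,378,271.95 → $2,378,250; Thornfield Pavilion 1,258,030.04 → $1,258,050; Upper Interchange 1,034,633.91 → $1,034,650.
Totals: Riverside Greenway $479,150 + $1,398,250 = $1,877,400; Central Terminal $479,150 + $2,378,250 = $2,857,400; Thornfield Pavilion $479,150 + $1,258,050 = $1,737,200; Upper Interchange $479,150 + $1,034,650 = $1,513,800.

Riverside Greenway: $1,877,400 · Central Terminal: $2,857,400 · Thornfield Pavilion: $1,737,200 · Upper Interchange: $1,513,800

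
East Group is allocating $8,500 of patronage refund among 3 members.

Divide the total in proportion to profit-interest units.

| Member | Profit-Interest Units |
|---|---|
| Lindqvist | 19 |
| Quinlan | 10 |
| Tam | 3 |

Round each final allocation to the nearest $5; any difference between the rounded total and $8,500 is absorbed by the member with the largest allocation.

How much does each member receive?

Lindqvist: $5,050; Quinlan: $2,655; Tam: $795

Combined profit-interest units = 32.
Unrounded shares: Lindqvist 19/32 × $8,500 = 5,046.88; Quinlan 10/32 × $8,500 = 2,656.25; Tam 3/32 × $8,500 = 796.88.
Rounded to nearest $5: Lindqvist $5,045; Quinlan $2,655; Tam $795. Sum = $8,495.
Difference $8,500 − $8,495 = +$5 applied to largest allocation (Lindqvist): Lindqvist becomes $5,050.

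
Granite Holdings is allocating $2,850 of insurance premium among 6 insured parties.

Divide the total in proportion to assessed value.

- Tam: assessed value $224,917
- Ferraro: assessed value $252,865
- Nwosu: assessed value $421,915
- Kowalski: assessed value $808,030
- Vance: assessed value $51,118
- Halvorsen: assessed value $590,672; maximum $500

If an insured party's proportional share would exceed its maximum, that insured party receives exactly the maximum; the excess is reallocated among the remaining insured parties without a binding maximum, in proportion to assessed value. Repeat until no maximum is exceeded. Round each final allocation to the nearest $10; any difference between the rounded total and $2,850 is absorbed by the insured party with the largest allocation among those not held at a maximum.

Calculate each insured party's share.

Tam: $300 · Ferraro: $340 · Nwosu: $560 · Kowalski: $1,080 · Vance: $70 · Halvorsen: $500

Total assessed value = 2,349,517.
Proportional shares (ignoring caps): Tam 272.83; Ferraro 306.73; Nwosu 511.79; Kowalski 980.15; Vance 62.01; Halvorsen 716.49.
Cap binds for Halvorsen ($500); residual $2,350 reallocated over remaining assessed value 1,758,845.
Shares after redistribution: Tam 300.51 → $300; Ferraro 337.85 → $340; Nwosu 563.72 → $560; Kowalski 1,079.61 → $1,080; Vance 68.30 → $70.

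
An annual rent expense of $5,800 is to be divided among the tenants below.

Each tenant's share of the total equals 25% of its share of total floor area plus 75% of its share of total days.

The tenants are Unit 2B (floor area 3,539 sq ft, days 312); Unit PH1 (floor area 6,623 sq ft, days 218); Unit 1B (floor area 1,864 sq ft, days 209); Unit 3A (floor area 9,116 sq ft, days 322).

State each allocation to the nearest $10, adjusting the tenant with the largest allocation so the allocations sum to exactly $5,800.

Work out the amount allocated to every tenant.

Unit 2B: $1,520 · Unit PH1: $1,350 · Unit 1B: $980 · Unit 3A: $1,950

Floor area total 21,142; days total 1,061.
Composite weights (25% floor area + 75% days): Unit 2B 0.2624; Unit PH1 0.2324; Unit 1B 0.1698; Unit 3A 0.3354.
Proportional shares: Unit 2B 1,521.89; Unit PH1 1,348.01; Unit 1B 984.72; Unit 3A 1,945.38.
Rounded to nearest $10: Unit 2B $1,520; Unit PH1 $1,350; Unit 1B $980; Unit 3A $1,950. Sum = $5,800.
No rounding difference to absorb.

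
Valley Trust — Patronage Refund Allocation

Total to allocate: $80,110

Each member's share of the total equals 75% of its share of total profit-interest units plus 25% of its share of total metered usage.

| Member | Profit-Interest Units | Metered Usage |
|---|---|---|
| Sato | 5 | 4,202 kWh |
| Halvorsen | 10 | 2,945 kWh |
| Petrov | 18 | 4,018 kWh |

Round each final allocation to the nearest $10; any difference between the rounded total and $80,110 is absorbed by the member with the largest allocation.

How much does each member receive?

Profit-interest units total 33; metered usage total 11,165.
Composite weights (75% profit-interest units + 25% metered usage): Sato 0.2077; Halvorsen 0.2932; Petrov 0.4991.
Raw shares: Sato 16,640.85; Halvorsen 23,489.49; Petrov 39,979.66.
At nearest $10: Sato $16,640; Halvorsen $23,490; Petrov $39,980. Sum = $80,110.
Rounded total matches; no reconciliation needed.

Sato: $16,640 · Halvorsen: $23,490 · Petrov: $39,980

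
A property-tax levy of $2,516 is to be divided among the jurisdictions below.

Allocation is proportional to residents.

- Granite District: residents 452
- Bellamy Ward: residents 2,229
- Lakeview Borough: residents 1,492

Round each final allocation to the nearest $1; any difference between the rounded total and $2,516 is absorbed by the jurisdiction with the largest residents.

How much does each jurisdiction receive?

Granite District: $273 · Bellamy Ward: $1,343 · Lakeview Borough: $900

Residents total: 4,173.
Proportional shares: Granite District 452/4,173 × $2,516 = 272.52; Bellamy Ward 2,229/4,173 × $2,516 = 1,343.92; Lakeview Borough 1,492/4,173 × $2,516 = 899.56.
Rounded to nearest $1: Granite District $273; Bellamy Ward $1,344; Lakeview Borough $900. Sum = $2,517.
Difference $2,516 − $2,517 = −$1 applied to largest residents (Bellamy Ward): Bellamy Ward becomes $1,343.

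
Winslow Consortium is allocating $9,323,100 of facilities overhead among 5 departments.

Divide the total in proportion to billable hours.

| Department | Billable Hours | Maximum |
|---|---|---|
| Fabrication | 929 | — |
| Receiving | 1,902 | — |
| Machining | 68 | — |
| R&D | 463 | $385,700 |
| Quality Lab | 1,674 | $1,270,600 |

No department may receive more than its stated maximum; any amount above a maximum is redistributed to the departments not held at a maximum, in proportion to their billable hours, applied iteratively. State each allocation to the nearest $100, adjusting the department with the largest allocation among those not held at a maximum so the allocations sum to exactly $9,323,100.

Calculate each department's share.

Billable hours total: 5,036.
Pro-rata shares before constraints: Fabrication 1,719,849.07; Receiving 3,521,154.92; Machining 125,887.77; R&D 857,147.60; Quality Lab 3,099,060.64.
Capped: R&D ($385,700), Quality Lab ($1,270,600); remaining pool $7,666,800 reallocated over remaining billable hours 2,899.
Redistributed shares: Fabrication 2,456,866.92 → $2,456,900; Receiving 5,030,097.83 → $5,030,100; Machining 179,835.25 → $179,800.

Fabrication: $2,456,900 · Receiving: $5,030,100 · Machining: $179,800 · R&D: $385,700 · Quality Lab: $1,270,600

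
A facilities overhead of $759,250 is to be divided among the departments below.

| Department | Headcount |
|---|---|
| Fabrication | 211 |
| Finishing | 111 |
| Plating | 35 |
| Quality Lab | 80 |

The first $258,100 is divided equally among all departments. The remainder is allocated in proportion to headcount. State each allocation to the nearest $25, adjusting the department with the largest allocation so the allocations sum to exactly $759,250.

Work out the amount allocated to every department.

Fabrication: $306,475; Finishing: $191,825; Plating: $104,675; Quality Lab: $156,275

First tranche $258,100 split equally: $64,525 each.
Remainder $501,150 by headcount (total 437): Fabrication 241,974.03 → $241,975; Finishing 127,294.39 → $127,300; Plating 40,137.87 → $40,150; Quality Lab 91,743.71 → $91,750.
Rounding difference −$25 on remainder applied to Fabrication.
Totals: Fabrication $64,525 + $241,950 = $306,475; Finishing $64,525 + $127,300 = $191,825; Plating $64,525 + $40,150 = $104,675; Quality Lab $64,525 + $91,750 = $156,275.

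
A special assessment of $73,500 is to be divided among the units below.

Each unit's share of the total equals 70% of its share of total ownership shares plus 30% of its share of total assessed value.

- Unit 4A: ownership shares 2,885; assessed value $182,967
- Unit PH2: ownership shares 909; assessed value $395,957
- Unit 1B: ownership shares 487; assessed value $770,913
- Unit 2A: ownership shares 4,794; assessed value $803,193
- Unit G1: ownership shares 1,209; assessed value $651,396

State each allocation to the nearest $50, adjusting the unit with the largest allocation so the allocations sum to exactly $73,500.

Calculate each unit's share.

Unit 4A: $15,850 · Unit PH2: $7,650 · Unit 1B: $8,500 · Unit 2A: $30,350 · Unit G1: $11,150

Ownership shares total 10,284; assessed value total 2,804,426.
Combined weights (70% ownership shares + 30% assessed value): Unit 4A 0.2159; Unit PH2 0.1042; Unit 1B 0.1156; Unit 2A 0.4122; Unit G1 0.1520.
Unrounded shares: Unit 4A 15,872.01; Unit PH2 7,660.89; Unit 1B 8,497.78; Unit 2A 30,299.15; Unit G1 11,170.17.
At nearest $50: Unit 4A $15,850; Unit PH2 $7,650; Unit 1B $8,500; Unit 2A $30,300; Unit G1 $11,150. Sum = $73,450.
Difference $73,500 − $73,450 = +$50 applied to largest allocation (Unit 2A): Unit 2A becomes $30,350.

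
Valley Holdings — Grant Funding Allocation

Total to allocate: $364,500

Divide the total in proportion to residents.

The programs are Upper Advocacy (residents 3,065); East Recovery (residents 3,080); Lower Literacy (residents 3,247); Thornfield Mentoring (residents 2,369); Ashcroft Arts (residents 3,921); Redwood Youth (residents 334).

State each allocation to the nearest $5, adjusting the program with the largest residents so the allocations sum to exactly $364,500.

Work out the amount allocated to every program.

Upper Advocacy: $69,755 · East Recovery: $70,095 · Lower Literacy: $73,895 · Thornfield Mentoring: $53,915 · Ashcroft Arts: $89,240 · Redwood Youth: $7,600

Residents total: 16,016.
Pro-rata amounts: Upper Advocacy 3,065/16,016 × $364,500 = 69,754.78; East Recovery 3,080/16,016 × $364,500 = 70,096.15; Lower Literacy 3,247/16,016 × $364,500 = 73,896.82; Thornfield Mentoring 2,369/16,016 × $364,500 = 53,914.87; Ashcroft Arts 3,921/16,016 × $364,500 = 89,236.05; Redwood Youth 334/16,016 × $364,500 = 7,601.34.
At nearest $5: Upper Advocacy $69,755; East Recovery $70,095; Lower Literacy $73,895; Thornfield Mentoring $53,915; Ashcroft Arts $89,235; Redwood Youth $7,600. Sum = $364,495.
Difference $364,500 − $364,495 = +$5 applied to largest residents (Ashcroft Arts): Ashcroft Arts becomes $89,240.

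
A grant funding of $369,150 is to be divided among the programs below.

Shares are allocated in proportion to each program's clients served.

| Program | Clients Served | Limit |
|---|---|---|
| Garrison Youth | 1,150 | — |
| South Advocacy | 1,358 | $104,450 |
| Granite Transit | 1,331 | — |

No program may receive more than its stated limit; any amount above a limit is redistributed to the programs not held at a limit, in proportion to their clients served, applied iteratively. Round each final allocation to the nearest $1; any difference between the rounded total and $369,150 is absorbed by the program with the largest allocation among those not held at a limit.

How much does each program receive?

Garrison Youth: $122,694; South Advocacy: $104,450; Granite Transit: $142,006

Sum of clients served: 3,839.
Unconstrained shares: Garrison Youth 110,581.53; South Advocacy 130,582.37; Granite Transit 127,986.10.
Held at cap: South Advocacy ($104,450); residual $264,700 reallocated over remaining clients served 2,481.
Shares after redistribution: Garrison Youth 122,694.48 → $122,694; Granite Transit 142,005.52 → $142,006.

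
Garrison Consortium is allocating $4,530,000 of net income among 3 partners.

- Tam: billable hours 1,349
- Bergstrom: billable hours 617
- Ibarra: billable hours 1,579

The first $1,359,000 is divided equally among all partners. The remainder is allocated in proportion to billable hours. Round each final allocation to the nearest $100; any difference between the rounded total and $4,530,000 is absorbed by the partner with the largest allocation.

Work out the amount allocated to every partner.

First tranche $1,359,000 split equally: $453,000 each.
Remainder $3,171,000 by billable hours (total 3,545): Tam 1,206,679.55 → $1,206,700; Bergstrom 551,906.06 → $551,900; Ibarra 1,412,414.39 → $1,412,400.
Totals: Tam $453,000 + $1,206,700 = $1,659,700; Bergstrom $453,000 + $551,900 = $1,004,900; Ibarra $453,000 + $1,412,400 = $1,865,400.

Tam: $1,659,700 | Bergstrom: $1,004,900 | Ibarra: $1,865,400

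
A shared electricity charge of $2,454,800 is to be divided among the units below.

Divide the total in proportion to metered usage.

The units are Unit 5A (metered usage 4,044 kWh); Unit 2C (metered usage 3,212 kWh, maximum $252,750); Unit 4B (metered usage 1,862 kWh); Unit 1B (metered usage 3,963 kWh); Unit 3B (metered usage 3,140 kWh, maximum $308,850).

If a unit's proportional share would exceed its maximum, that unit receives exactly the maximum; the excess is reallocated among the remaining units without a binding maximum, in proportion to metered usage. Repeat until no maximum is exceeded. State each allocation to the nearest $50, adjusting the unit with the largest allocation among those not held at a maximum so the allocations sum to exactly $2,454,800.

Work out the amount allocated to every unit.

Unit 5A: $775,750 · Unit 2C: $252,750 · Unit 4B: $357,200 · Unit 1B: $760,250 · Unit 3B: $308,850

Total metered usage = 16,221.
Pro-rata shares before constraints: Unit 5A 611,997.48; Unit 2C 486,087.02; Unit 4B 281,785.19; Unit 1B 599,739.37; Unit 3B 475,190.93.
Cap binds for Unit 2C ($252,750), Unit 3B ($308,850); residual $1,893,200 reallocated over remaining metered usage 9,869.
Shares after redistribution: Unit 5A 775,772.70 → $775,750; Unit 4B 357,193.07 → $357,200; Unit 1B 760,234.23 → $760,250.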